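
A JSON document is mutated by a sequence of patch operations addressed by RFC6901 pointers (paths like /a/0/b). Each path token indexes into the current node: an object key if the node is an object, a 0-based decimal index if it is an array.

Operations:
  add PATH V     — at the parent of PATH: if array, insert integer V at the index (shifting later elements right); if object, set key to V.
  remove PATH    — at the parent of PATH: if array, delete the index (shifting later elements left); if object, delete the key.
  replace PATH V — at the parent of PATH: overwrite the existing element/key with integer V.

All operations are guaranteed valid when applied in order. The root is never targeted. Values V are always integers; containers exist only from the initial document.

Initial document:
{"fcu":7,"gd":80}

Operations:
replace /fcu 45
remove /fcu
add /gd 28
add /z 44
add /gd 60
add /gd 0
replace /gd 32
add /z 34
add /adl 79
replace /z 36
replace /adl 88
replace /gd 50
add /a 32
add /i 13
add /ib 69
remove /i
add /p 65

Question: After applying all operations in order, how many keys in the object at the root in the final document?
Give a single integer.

Answer: 6

Derivation:
After op 1 (replace /fcu 45): {"fcu":45,"gd":80}
After op 2 (remove /fcu): {"gd":80}
After op 3 (add /gd 28): {"gd":28}
After op 4 (add /z 44): {"gd":28,"z":44}
After op 5 (add /gd 60): {"gd":60,"z":44}
After op 6 (add /gd 0): {"gd":0,"z":44}
After op 7 (replace /gd 32): {"gd":32,"z":44}
After op 8 (add /z 34): {"gd":32,"z":34}
After op 9 (add /adl 79): {"adl":79,"gd":32,"z":34}
After op 10 (replace /z 36): {"adl":79,"gd":32,"z":36}
After op 11 (replace /adl 88): {"adl":88,"gd":32,"z":36}
After op 12 (replace /gd 50): {"adl":88,"gd":50,"z":36}
After op 13 (add /a 32): {"a":32,"adl":88,"gd":50,"z":36}
After op 14 (add /i 13): {"a":32,"adl":88,"gd":50,"i":13,"z":36}
After op 15 (add /ib 69): {"a":32,"adl":88,"gd":50,"i":13,"ib":69,"z":36}
After op 16 (remove /i): {"a":32,"adl":88,"gd":50,"ib":69,"z":36}
After op 17 (add /p 65): {"a":32,"adl":88,"gd":50,"ib":69,"p":65,"z":36}
Size at the root: 6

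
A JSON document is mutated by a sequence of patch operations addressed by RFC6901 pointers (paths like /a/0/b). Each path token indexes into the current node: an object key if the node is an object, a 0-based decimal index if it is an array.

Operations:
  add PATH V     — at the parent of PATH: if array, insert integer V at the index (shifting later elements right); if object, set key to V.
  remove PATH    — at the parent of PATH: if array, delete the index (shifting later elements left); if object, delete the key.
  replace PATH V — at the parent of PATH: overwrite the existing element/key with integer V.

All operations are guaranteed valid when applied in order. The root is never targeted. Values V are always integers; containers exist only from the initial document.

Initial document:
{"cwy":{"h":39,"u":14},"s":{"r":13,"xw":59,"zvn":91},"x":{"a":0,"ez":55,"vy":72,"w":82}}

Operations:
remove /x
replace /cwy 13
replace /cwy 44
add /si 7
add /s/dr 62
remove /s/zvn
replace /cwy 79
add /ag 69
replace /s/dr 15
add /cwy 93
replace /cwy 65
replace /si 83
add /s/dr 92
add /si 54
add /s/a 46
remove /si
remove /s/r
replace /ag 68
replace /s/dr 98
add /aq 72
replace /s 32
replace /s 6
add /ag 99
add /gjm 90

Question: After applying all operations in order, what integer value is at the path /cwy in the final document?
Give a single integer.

Answer: 65

Derivation:
After op 1 (remove /x): {"cwy":{"h":39,"u":14},"s":{"r":13,"xw":59,"zvn":91}}
After op 2 (replace /cwy 13): {"cwy":13,"s":{"r":13,"xw":59,"zvn":91}}
After op 3 (replace /cwy 44): {"cwy":44,"s":{"r":13,"xw":59,"zvn":91}}
After op 4 (add /si 7): {"cwy":44,"s":{"r":13,"xw":59,"zvn":91},"si":7}
After op 5 (add /s/dr 62): {"cwy":44,"s":{"dr":62,"r":13,"xw":59,"zvn":91},"si":7}
After op 6 (remove /s/zvn): {"cwy":44,"s":{"dr":62,"r":13,"xw":59},"si":7}
After op 7 (replace /cwy 79): {"cwy":79,"s":{"dr":62,"r":13,"xw":59},"si":7}
After op 8 (add /ag 69): {"ag":69,"cwy":79,"s":{"dr":62,"r":13,"xw":59},"si":7}
After op 9 (replace /s/dr 15): {"ag":69,"cwy":79,"s":{"dr":15,"r":13,"xw":59},"si":7}
After op 10 (add /cwy 93): {"ag":69,"cwy":93,"s":{"dr":15,"r":13,"xw":59},"si":7}
After op 11 (replace /cwy 65): {"ag":69,"cwy":65,"s":{"dr":15,"r":13,"xw":59},"si":7}
After op 12 (replace /si 83): {"ag":69,"cwy":65,"s":{"dr":15,"r":13,"xw":59},"si":83}
After op 13 (add /s/dr 92): {"ag":69,"cwy":65,"s":{"dr":92,"r":13,"xw":59},"si":83}
After op 14 (add /si 54): {"ag":69,"cwy":65,"s":{"dr":92,"r":13,"xw":59},"si":54}
After op 15 (add /s/a 46): {"ag":69,"cwy":65,"s":{"a":46,"dr":92,"r":13,"xw":59},"si":54}
After op 16 (remove /si): {"ag":69,"cwy":65,"s":{"a":46,"dr":92,"r":13,"xw":59}}
After op 17 (remove /s/r): {"ag":69,"cwy":65,"s":{"a":46,"dr":92,"xw":59}}
After op 18 (replace /ag 68): {"ag":68,"cwy":65,"s":{"a":46,"dr":92,"xw":59}}
After op 19 (replace /s/dr 98): {"ag":68,"cwy":65,"s":{"a":46,"dr":98,"xw":59}}
After op 20 (add /aq 72): {"ag":68,"aq":72,"cwy":65,"s":{"a":46,"dr":98,"xw":59}}
After op 21 (replace /s 32): {"ag":68,"aq":72,"cwy":65,"s":32}
After op 22 (replace /s 6): {"ag":68,"aq":72,"cwy":65,"s":6}
After op 23 (add /ag 99): {"ag":99,"aq":72,"cwy":65,"s":6}
After op 24 (add /gjm 90): {"ag":99,"aq":72,"cwy":65,"gjm":90,"s":6}
Value at /cwy: 65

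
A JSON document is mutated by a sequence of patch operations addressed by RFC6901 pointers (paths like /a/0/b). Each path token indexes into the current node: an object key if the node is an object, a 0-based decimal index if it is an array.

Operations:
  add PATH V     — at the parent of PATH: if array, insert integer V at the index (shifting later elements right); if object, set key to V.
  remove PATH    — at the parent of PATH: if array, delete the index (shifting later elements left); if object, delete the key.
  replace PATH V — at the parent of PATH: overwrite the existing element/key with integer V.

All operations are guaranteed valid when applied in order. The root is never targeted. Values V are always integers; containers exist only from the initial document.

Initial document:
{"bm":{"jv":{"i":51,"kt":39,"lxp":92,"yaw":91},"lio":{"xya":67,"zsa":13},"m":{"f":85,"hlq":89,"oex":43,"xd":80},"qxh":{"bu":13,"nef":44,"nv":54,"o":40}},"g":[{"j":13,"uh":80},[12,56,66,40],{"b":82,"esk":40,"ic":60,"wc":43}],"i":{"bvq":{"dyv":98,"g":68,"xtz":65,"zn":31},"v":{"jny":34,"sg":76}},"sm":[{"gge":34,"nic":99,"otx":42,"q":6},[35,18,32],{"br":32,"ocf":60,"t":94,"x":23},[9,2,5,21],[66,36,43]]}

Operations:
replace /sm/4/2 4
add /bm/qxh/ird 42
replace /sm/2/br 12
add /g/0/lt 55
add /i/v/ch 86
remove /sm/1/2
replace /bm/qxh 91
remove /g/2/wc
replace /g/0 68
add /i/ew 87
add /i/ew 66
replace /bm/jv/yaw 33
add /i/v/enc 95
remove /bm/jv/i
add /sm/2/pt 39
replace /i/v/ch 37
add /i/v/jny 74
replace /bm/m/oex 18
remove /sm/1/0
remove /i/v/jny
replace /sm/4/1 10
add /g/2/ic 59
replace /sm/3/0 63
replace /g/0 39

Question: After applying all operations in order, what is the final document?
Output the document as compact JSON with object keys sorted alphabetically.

Answer: {"bm":{"jv":{"kt":39,"lxp":92,"yaw":33},"lio":{"xya":67,"zsa":13},"m":{"f":85,"hlq":89,"oex":18,"xd":80},"qxh":91},"g":[39,[12,56,66,40],{"b":82,"esk":40,"ic":59}],"i":{"bvq":{"dyv":98,"g":68,"xtz":65,"zn":31},"ew":66,"v":{"ch":37,"enc":95,"sg":76}},"sm":[{"gge":34,"nic":99,"otx":42,"q":6},[18],{"br":12,"ocf":60,"pt":39,"t":94,"x":23},[63,2,5,21],[66,10,4]]}

Derivation:
After op 1 (replace /sm/4/2 4): {"bm":{"jv":{"i":51,"kt":39,"lxp":92,"yaw":91},"lio":{"xya":67,"zsa":13},"m":{"f":85,"hlq":89,"oex":43,"xd":80},"qxh":{"bu":13,"nef":44,"nv":54,"o":40}},"g":[{"j":13,"uh":80},[12,56,66,40],{"b":82,"esk":40,"ic":60,"wc":43}],"i":{"bvq":{"dyv":98,"g":68,"xtz":65,"zn":31},"v":{"jny":34,"sg":76}},"sm":[{"gge":34,"nic":99,"otx":42,"q":6},[35,18,32],{"br":32,"ocf":60,"t":94,"x":23},[9,2,5,21],[66,36,4]]}
After op 3 (replace /sm/2/br 12): {"bm":{"jv":{"i":51,"kt":39,"lxp":92,"yaw":91},"lio":{"xya":67,"zsa":13},"m":{"f":85,"hlq":89,"oex":43,"xd":80},"qxh":{"bu":13,"ird":42,"nef":44,"nv":54,"o":40}},"g":[{"j":13,"uh":80},[12,56,66,40],{"b":82,"esk":40,"ic":60,"wc":43}],"i":{"bvq":{"dyv":98,"g":68,"xtz":65,"zn":31},"v":{"jny":34,"sg":76}},"sm":[{"gge":34,"nic":99,"otx":42,"q":6},[35,18,32],{"br":12,"ocf":60,"t":94,"x":23},[9,2,5,21],[66,36,4]]}
After op 5 (add /i/v/ch 86): {"bm":{"jv":{"i":51,"kt":39,"lxp":92,"yaw":91},"lio":{"xya":67,"zsa":13},"m":{"f":85,"hlq":89,"oex":43,"xd":80},"qxh":{"bu":13,"ird":42,"nef":44,"nv":54,"o":40}},"g":[{"j":13,"lt":55,"uh":80},[12,56,66,40],{"b":82,"esk":40,"ic":60,"wc":43}],"i":{"bvq":{"dyv":98,"g":68,"xtz":65,"zn":31},"v":{"ch":86,"jny":34,"sg":76}},"sm":[{"gge":34,"nic":99,"otx":42,"q":6},[35,18,32],{"br":12,"ocf":60,"t":94,"x":23},[9,2,5,21],[66,36,4]]}
After op 7 (replace /bm/qxh 91): {"bm":{"jv":{"i":51,"kt":39,"lxp":92,"yaw":91},"lio":{"xya":67,"zsa":13},"m":{"f":85,"hlq":89,"oex":43,"xd":80},"qxh":91},"g":[{"j":13,"lt":55,"uh":80},[12,56,66,40],{"b":82,"esk":40,"ic":60,"wc":43}],"i":{"bvq":{"dyv":98,"g":68,"xtz":65,"zn":31},"v":{"ch":86,"jny":34,"sg":76}},"sm":[{"gge":34,"nic":99,"otx":42,"q":6},[35,18],{"br":12,"ocf":60,"t":94,"x":23},[9,2,5,21],[66,36,4]]}
After op 9 (replace /g/0 68): {"bm":{"jv":{"i":51,"kt":39,"lxp":92,"yaw":91},"lio":{"xya":67,"zsa":13},"m":{"f":85,"hlq":89,"oex":43,"xd":80},"qxh":91},"g":[68,[12,56,66,40],{"b":82,"esk":40,"ic":60}],"i":{"bvq":{"dyv":98,"g":68,"xtz":65,"zn":31},"v":{"ch":86,"jny":34,"sg":76}},"sm":[{"gge":34,"nic":99,"otx":42,"q":6},[35,18],{"br":12,"ocf":60,"t":94,"x":23},[9,2,5,21],[66,36,4]]}
After op 11 (add /i/ew 66): {"bm":{"jv":{"i":51,"kt":39,"lxp":92,"yaw":91},"lio":{"xya":67,"zsa":13},"m":{"f":85,"hlq":89,"oex":43,"xd":80},"qxh":91},"g":[68,[12,56,66,40],{"b":82,"esk":40,"ic":60}],"i":{"bvq":{"dyv":98,"g":68,"xtz":65,"zn":31},"ew":66,"v":{"ch":86,"jny":34,"sg":76}},"sm":[{"gge":34,"nic":99,"otx":42,"q":6},[35,18],{"br":12,"ocf":60,"t":94,"x":23},[9,2,5,21],[66,36,4]]}
After op 13 (add /i/v/enc 95): {"bm":{"jv":{"i":51,"kt":39,"lxp":92,"yaw":33},"lio":{"xya":67,"zsa":13},"m":{"f":85,"hlq":89,"oex":43,"xd":80},"qxh":91},"g":[68,[12,56,66,40],{"b":82,"esk":40,"ic":60}],"i":{"bvq":{"dyv":98,"g":68,"xtz":65,"zn":31},"ew":66,"v":{"ch":86,"enc":95,"jny":34,"sg":76}},"sm":[{"gge":34,"nic":99,"otx":42,"q":6},[35,18],{"br":12,"ocf":60,"t":94,"x":23},[9,2,5,21],[66,36,4]]}
After op 15 (add /sm/2/pt 39): {"bm":{"jv":{"kt":39,"lxp":92,"yaw":33},"lio":{"xya":67,"zsa":13},"m":{"f":85,"hlq":89,"oex":43,"xd":80},"qxh":91},"g":[68,[12,56,66,40],{"b":82,"esk":40,"ic":60}],"i":{"bvq":{"dyv":98,"g":68,"xtz":65,"zn":31},"ew":66,"v":{"ch":86,"enc":95,"jny":34,"sg":76}},"sm":[{"gge":34,"nic":99,"otx":42,"q":6},[35,18],{"br":12,"ocf":60,"pt":39,"t":94,"x":23},[9,2,5,21],[66,36,4]]}
After op 17 (add /i/v/jny 74): {"bm":{"jv":{"kt":39,"lxp":92,"yaw":33},"lio":{"xya":67,"zsa":13},"m":{"f":85,"hlq":89,"oex":43,"xd":80},"qxh":91},"g":[68,[12,56,66,40],{"b":82,"esk":40,"ic":60}],"i":{"bvq":{"dyv":98,"g":68,"xtz":65,"zn":31},"ew":66,"v":{"ch":37,"enc":95,"jny":74,"sg":76}},"sm":[{"gge":34,"nic":99,"otx":42,"q":6},[35,18],{"br":12,"ocf":60,"pt":39,"t":94,"x":23},[9,2,5,21],[66,36,4]]}
After op 19 (remove /sm/1/0): {"bm":{"jv":{"kt":39,"lxp":92,"yaw":33},"lio":{"xya":67,"zsa":13},"m":{"f":85,"hlq":89,"oex":18,"xd":80},"qxh":91},"g":[68,[12,56,66,40],{"b":82,"esk":40,"ic":60}],"i":{"bvq":{"dyv":98,"g":68,"xtz":65,"zn":31},"ew":66,"v":{"ch":37,"enc":95,"jny":74,"sg":76}},"sm":[{"gge":34,"nic":99,"otx":42,"q":6},[18],{"br":12,"ocf":60,"pt":39,"t":94,"x":23},[9,2,5,21],[66,36,4]]}
After op 21 (replace /sm/4/1 10): {"bm":{"jv":{"kt":39,"lxp":92,"yaw":33},"lio":{"xya":67,"zsa":13},"m":{"f":85,"hlq":89,"oex":18,"xd":80},"qxh":91},"g":[68,[12,56,66,40],{"b":82,"esk":40,"ic":60}],"i":{"bvq":{"dyv":98,"g":68,"xtz":65,"zn":31},"ew":66,"v":{"ch":37,"enc":95,"sg":76}},"sm":[{"gge":34,"nic":99,"otx":42,"q":6},[18],{"br":12,"ocf":60,"pt":39,"t":94,"x":23},[9,2,5,21],[66,10,4]]}
After op 24 (replace /g/0 39): {"bm":{"jv":{"kt":39,"lxp":92,"yaw":33},"lio":{"xya":67,"zsa":13},"m":{"f":85,"hlq":89,"oex":18,"xd":80},"qxh":91},"g":[39,[12,56,66,40],{"b":82,"esk":40,"ic":59}],"i":{"bvq":{"dyv":98,"g":68,"xtz":65,"zn":31},"ew":66,"v":{"ch":37,"enc":95,"sg":76}},"sm":[{"gge":34,"nic":99,"otx":42,"q":6},[18],{"br":12,"ocf":60,"pt":39,"t":94,"x":23},[63,2,5,21],[66,10,4]]}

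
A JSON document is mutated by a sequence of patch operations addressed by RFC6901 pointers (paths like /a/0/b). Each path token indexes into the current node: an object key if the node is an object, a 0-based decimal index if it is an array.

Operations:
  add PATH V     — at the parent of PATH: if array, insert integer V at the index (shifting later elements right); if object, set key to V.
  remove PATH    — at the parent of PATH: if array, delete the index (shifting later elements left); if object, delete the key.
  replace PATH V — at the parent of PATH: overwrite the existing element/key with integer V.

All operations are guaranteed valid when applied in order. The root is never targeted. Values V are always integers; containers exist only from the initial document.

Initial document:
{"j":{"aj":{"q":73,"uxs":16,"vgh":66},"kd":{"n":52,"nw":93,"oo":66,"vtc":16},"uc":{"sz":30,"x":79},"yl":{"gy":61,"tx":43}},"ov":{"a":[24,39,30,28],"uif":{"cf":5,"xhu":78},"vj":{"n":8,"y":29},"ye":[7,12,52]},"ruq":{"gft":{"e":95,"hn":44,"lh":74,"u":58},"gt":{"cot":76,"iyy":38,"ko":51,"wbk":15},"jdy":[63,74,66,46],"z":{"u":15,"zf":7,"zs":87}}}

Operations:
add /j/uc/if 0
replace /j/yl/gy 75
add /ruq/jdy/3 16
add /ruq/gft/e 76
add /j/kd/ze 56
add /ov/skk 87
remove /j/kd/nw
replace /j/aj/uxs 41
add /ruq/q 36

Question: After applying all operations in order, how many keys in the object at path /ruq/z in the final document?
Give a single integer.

After op 1 (add /j/uc/if 0): {"j":{"aj":{"q":73,"uxs":16,"vgh":66},"kd":{"n":52,"nw":93,"oo":66,"vtc":16},"uc":{"if":0,"sz":30,"x":79},"yl":{"gy":61,"tx":43}},"ov":{"a":[24,39,30,28],"uif":{"cf":5,"xhu":78},"vj":{"n":8,"y":29},"ye":[7,12,52]},"ruq":{"gft":{"e":95,"hn":44,"lh":74,"u":58},"gt":{"cot":76,"iyy":38,"ko":51,"wbk":15},"jdy":[63,74,66,46],"z":{"u":15,"zf":7,"zs":87}}}
After op 2 (replace /j/yl/gy 75): {"j":{"aj":{"q":73,"uxs":16,"vgh":66},"kd":{"n":52,"nw":93,"oo":66,"vtc":16},"uc":{"if":0,"sz":30,"x":79},"yl":{"gy":75,"tx":43}},"ov":{"a":[24,39,30,28],"uif":{"cf":5,"xhu":78},"vj":{"n":8,"y":29},"ye":[7,12,52]},"ruq":{"gft":{"e":95,"hn":44,"lh":74,"u":58},"gt":{"cot":76,"iyy":38,"ko":51,"wbk":15},"jdy":[63,74,66,46],"z":{"u":15,"zf":7,"zs":87}}}
After op 3 (add /ruq/jdy/3 16): {"j":{"aj":{"q":73,"uxs":16,"vgh":66},"kd":{"n":52,"nw":93,"oo":66,"vtc":16},"uc":{"if":0,"sz":30,"x":79},"yl":{"gy":75,"tx":43}},"ov":{"a":[24,39,30,28],"uif":{"cf":5,"xhu":78},"vj":{"n":8,"y":29},"ye":[7,12,52]},"ruq":{"gft":{"e":95,"hn":44,"lh":74,"u":58},"gt":{"cot":76,"iyy":38,"ko":51,"wbk":15},"jdy":[63,74,66,16,46],"z":{"u":15,"zf":7,"zs":87}}}
After op 4 (add /ruq/gft/e 76): {"j":{"aj":{"q":73,"uxs":16,"vgh":66},"kd":{"n":52,"nw":93,"oo":66,"vtc":16},"uc":{"if":0,"sz":30,"x":79},"yl":{"gy":75,"tx":43}},"ov":{"a":[24,39,30,28],"uif":{"cf":5,"xhu":78},"vj":{"n":8,"y":29},"ye":[7,12,52]},"ruq":{"gft":{"e":76,"hn":44,"lh":74,"u":58},"gt":{"cot":76,"iyy":38,"ko":51,"wbk":15},"jdy":[63,74,66,16,46],"z":{"u":15,"zf":7,"zs":87}}}
After op 5 (add /j/kd/ze 56): {"j":{"aj":{"q":73,"uxs":16,"vgh":66},"kd":{"n":52,"nw":93,"oo":66,"vtc":16,"ze":56},"uc":{"if":0,"sz":30,"x":79},"yl":{"gy":75,"tx":43}},"ov":{"a":[24,39,30,28],"uif":{"cf":5,"xhu":78},"vj":{"n":8,"y":29},"ye":[7,12,52]},"ruq":{"gft":{"e":76,"hn":44,"lh":74,"u":58},"gt":{"cot":76,"iyy":38,"ko":51,"wbk":15},"jdy":[63,74,66,16,46],"z":{"u":15,"zf":7,"zs":87}}}
After op 6 (add /ov/skk 87): {"j":{"aj":{"q":73,"uxs":16,"vgh":66},"kd":{"n":52,"nw":93,"oo":66,"vtc":16,"ze":56},"uc":{"if":0,"sz":30,"x":79},"yl":{"gy":75,"tx":43}},"ov":{"a":[24,39,30,28],"skk":87,"uif":{"cf":5,"xhu":78},"vj":{"n":8,"y":29},"ye":[7,12,52]},"ruq":{"gft":{"e":76,"hn":44,"lh":74,"u":58},"gt":{"cot":76,"iyy":38,"ko":51,"wbk":15},"jdy":[63,74,66,16,46],"z":{"u":15,"zf":7,"zs":87}}}
After op 7 (remove /j/kd/nw): {"j":{"aj":{"q":73,"uxs":16,"vgh":66},"kd":{"n":52,"oo":66,"vtc":16,"ze":56},"uc":{"if":0,"sz":30,"x":79},"yl":{"gy":75,"tx":43}},"ov":{"a":[24,39,30,28],"skk":87,"uif":{"cf":5,"xhu":78},"vj":{"n":8,"y":29},"ye":[7,12,52]},"ruq":{"gft":{"e":76,"hn":44,"lh":74,"u":58},"gt":{"cot":76,"iyy":38,"ko":51,"wbk":15},"jdy":[63,74,66,16,46],"z":{"u":15,"zf":7,"zs":87}}}
After op 8 (replace /j/aj/uxs 41): {"j":{"aj":{"q":73,"uxs":41,"vgh":66},"kd":{"n":52,"oo":66,"vtc":16,"ze":56},"uc":{"if":0,"sz":30,"x":79},"yl":{"gy":75,"tx":43}},"ov":{"a":[24,39,30,28],"skk":87,"uif":{"cf":5,"xhu":78},"vj":{"n":8,"y":29},"ye":[7,12,52]},"ruq":{"gft":{"e":76,"hn":44,"lh":74,"u":58},"gt":{"cot":76,"iyy":38,"ko":51,"wbk":15},"jdy":[63,74,66,16,46],"z":{"u":15,"zf":7,"zs":87}}}
After op 9 (add /ruq/q 36): {"j":{"aj":{"q":73,"uxs":41,"vgh":66},"kd":{"n":52,"oo":66,"vtc":16,"ze":56},"uc":{"if":0,"sz":30,"x":79},"yl":{"gy":75,"tx":43}},"ov":{"a":[24,39,30,28],"skk":87,"uif":{"cf":5,"xhu":78},"vj":{"n":8,"y":29},"ye":[7,12,52]},"ruq":{"gft":{"e":76,"hn":44,"lh":74,"u":58},"gt":{"cot":76,"iyy":38,"ko":51,"wbk":15},"jdy":[63,74,66,16,46],"q":36,"z":{"u":15,"zf":7,"zs":87}}}
Size at path /ruq/z: 3

Answer: 3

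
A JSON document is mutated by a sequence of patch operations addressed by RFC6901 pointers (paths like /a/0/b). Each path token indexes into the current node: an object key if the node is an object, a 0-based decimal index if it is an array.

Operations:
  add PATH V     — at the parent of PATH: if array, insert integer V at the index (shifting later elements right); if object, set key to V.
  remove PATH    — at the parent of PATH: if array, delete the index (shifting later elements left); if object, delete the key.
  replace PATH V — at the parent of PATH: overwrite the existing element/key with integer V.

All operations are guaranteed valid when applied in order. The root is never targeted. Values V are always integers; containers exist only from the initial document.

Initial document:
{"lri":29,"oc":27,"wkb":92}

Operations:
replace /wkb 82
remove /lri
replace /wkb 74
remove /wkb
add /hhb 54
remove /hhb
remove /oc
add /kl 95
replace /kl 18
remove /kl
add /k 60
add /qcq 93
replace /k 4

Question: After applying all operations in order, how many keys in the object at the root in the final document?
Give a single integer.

Answer: 2

Derivation:
After op 1 (replace /wkb 82): {"lri":29,"oc":27,"wkb":82}
After op 2 (remove /lri): {"oc":27,"wkb":82}
After op 3 (replace /wkb 74): {"oc":27,"wkb":74}
After op 4 (remove /wkb): {"oc":27}
After op 5 (add /hhb 54): {"hhb":54,"oc":27}
After op 6 (remove /hhb): {"oc":27}
After op 7 (remove /oc): {}
After op 8 (add /kl 95): {"kl":95}
After op 9 (replace /kl 18): {"kl":18}
After op 10 (remove /kl): {}
After op 11 (add /k 60): {"k":60}
After op 12 (add /qcq 93): {"k":60,"qcq":93}
After op 13 (replace /k 4): {"k":4,"qcq":93}
Size at the root: 2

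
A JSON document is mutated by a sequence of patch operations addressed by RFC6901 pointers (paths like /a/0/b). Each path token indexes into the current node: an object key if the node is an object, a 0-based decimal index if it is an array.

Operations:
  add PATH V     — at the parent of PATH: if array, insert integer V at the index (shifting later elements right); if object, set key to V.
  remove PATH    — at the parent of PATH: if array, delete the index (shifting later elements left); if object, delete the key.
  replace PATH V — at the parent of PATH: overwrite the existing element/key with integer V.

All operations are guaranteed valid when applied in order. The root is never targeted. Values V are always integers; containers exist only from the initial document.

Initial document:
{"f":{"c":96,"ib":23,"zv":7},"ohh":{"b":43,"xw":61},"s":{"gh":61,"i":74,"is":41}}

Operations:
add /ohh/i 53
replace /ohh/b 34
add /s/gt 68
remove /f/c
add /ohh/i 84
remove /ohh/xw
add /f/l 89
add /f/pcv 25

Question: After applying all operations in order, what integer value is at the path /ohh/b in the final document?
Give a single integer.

Answer: 34

Derivation:
After op 1 (add /ohh/i 53): {"f":{"c":96,"ib":23,"zv":7},"ohh":{"b":43,"i":53,"xw":61},"s":{"gh":61,"i":74,"is":41}}
After op 2 (replace /ohh/b 34): {"f":{"c":96,"ib":23,"zv":7},"ohh":{"b":34,"i":53,"xw":61},"s":{"gh":61,"i":74,"is":41}}
After op 3 (add /s/gt 68): {"f":{"c":96,"ib":23,"zv":7},"ohh":{"b":34,"i":53,"xw":61},"s":{"gh":61,"gt":68,"i":74,"is":41}}
After op 4 (remove /f/c): {"f":{"ib":23,"zv":7},"ohh":{"b":34,"i":53,"xw":61},"s":{"gh":61,"gt":68,"i":74,"is":41}}
After op 5 (add /ohh/i 84): {"f":{"ib":23,"zv":7},"ohh":{"b":34,"i":84,"xw":61},"s":{"gh":61,"gt":68,"i":74,"is":41}}
After op 6 (remove /ohh/xw): {"f":{"ib":23,"zv":7},"ohh":{"b":34,"i":84},"s":{"gh":61,"gt":68,"i":74,"is":41}}
After op 7 (add /f/l 89): {"f":{"ib":23,"l":89,"zv":7},"ohh":{"b":34,"i":84},"s":{"gh":61,"gt":68,"i":74,"is":41}}
After op 8 (add /f/pcv 25): {"f":{"ib":23,"l":89,"pcv":25,"zv":7},"ohh":{"b":34,"i":84},"s":{"gh":61,"gt":68,"i":74,"is":41}}
Value at /ohh/b: 34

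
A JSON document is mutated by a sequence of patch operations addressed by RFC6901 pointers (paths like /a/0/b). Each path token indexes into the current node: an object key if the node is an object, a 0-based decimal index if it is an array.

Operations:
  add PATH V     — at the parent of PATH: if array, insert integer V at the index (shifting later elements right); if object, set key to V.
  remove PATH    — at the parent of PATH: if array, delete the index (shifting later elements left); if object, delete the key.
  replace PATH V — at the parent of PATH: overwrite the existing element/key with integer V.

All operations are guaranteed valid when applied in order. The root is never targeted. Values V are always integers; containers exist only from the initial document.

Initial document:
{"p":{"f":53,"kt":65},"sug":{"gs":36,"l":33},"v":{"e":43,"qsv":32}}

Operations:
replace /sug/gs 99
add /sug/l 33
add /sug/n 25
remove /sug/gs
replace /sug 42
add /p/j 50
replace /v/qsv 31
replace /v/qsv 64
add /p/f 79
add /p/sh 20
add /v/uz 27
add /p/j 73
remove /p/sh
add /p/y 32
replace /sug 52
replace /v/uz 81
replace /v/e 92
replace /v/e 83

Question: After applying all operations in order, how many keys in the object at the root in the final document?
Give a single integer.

Answer: 3

Derivation:
After op 1 (replace /sug/gs 99): {"p":{"f":53,"kt":65},"sug":{"gs":99,"l":33},"v":{"e":43,"qsv":32}}
After op 2 (add /sug/l 33): {"p":{"f":53,"kt":65},"sug":{"gs":99,"l":33},"v":{"e":43,"qsv":32}}
After op 3 (add /sug/n 25): {"p":{"f":53,"kt":65},"sug":{"gs":99,"l":33,"n":25},"v":{"e":43,"qsv":32}}
After op 4 (remove /sug/gs): {"p":{"f":53,"kt":65},"sug":{"l":33,"n":25},"v":{"e":43,"qsv":32}}
After op 5 (replace /sug 42): {"p":{"f":53,"kt":65},"sug":42,"v":{"e":43,"qsv":32}}
After op 6 (add /p/j 50): {"p":{"f":53,"j":50,"kt":65},"sug":42,"v":{"e":43,"qsv":32}}
After op 7 (replace /v/qsv 31): {"p":{"f":53,"j":50,"kt":65},"sug":42,"v":{"e":43,"qsv":31}}
After op 8 (replace /v/qsv 64): {"p":{"f":53,"j":50,"kt":65},"sug":42,"v":{"e":43,"qsv":64}}
After op 9 (add /p/f 79): {"p":{"f":79,"j":50,"kt":65},"sug":42,"v":{"e":43,"qsv":64}}
After op 10 (add /p/sh 20): {"p":{"f":79,"j":50,"kt":65,"sh":20},"sug":42,"v":{"e":43,"qsv":64}}
After op 11 (add /v/uz 27): {"p":{"f":79,"j":50,"kt":65,"sh":20},"sug":42,"v":{"e":43,"qsv":64,"uz":27}}
After op 12 (add /p/j 73): {"p":{"f":79,"j":73,"kt":65,"sh":20},"sug":42,"v":{"e":43,"qsv":64,"uz":27}}
After op 13 (remove /p/sh): {"p":{"f":79,"j":73,"kt":65},"sug":42,"v":{"e":43,"qsv":64,"uz":27}}
After op 14 (add /p/y 32): {"p":{"f":79,"j":73,"kt":65,"y":32},"sug":42,"v":{"e":43,"qsv":64,"uz":27}}
After op 15 (replace /sug 52): {"p":{"f":79,"j":73,"kt":65,"y":32},"sug":52,"v":{"e":43,"qsv":64,"uz":27}}
After op 16 (replace /v/uz 81): {"p":{"f":79,"j":73,"kt":65,"y":32},"sug":52,"v":{"e":43,"qsv":64,"uz":81}}
After op 17 (replace /v/e 92): {"p":{"f":79,"j":73,"kt":65,"y":32},"sug":52,"v":{"e":92,"qsv":64,"uz":81}}
After op 18 (replace /v/e 83): {"p":{"f":79,"j":73,"kt":65,"y":32},"sug":52,"v":{"e":83,"qsv":64,"uz":81}}
Size at the root: 3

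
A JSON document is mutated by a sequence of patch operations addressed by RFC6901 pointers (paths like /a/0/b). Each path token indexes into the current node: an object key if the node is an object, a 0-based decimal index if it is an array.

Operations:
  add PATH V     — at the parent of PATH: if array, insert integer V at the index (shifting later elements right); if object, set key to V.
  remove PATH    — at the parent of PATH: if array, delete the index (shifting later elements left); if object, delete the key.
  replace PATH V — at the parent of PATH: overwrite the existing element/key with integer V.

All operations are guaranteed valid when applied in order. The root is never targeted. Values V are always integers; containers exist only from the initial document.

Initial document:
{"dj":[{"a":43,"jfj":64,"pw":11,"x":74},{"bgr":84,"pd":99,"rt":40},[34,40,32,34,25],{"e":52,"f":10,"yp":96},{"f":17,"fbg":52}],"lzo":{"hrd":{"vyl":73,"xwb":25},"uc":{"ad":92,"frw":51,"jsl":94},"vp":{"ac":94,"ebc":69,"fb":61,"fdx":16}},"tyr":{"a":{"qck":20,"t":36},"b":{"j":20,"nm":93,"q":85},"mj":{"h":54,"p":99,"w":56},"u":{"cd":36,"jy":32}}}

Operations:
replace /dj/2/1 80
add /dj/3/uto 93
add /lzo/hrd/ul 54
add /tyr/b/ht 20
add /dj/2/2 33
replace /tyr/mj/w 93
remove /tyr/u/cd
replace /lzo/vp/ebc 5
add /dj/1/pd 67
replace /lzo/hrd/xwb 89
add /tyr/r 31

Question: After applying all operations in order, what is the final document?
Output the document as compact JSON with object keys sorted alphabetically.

Answer: {"dj":[{"a":43,"jfj":64,"pw":11,"x":74},{"bgr":84,"pd":67,"rt":40},[34,80,33,32,34,25],{"e":52,"f":10,"uto":93,"yp":96},{"f":17,"fbg":52}],"lzo":{"hrd":{"ul":54,"vyl":73,"xwb":89},"uc":{"ad":92,"frw":51,"jsl":94},"vp":{"ac":94,"ebc":5,"fb":61,"fdx":16}},"tyr":{"a":{"qck":20,"t":36},"b":{"ht":20,"j":20,"nm":93,"q":85},"mj":{"h":54,"p":99,"w":93},"r":31,"u":{"jy":32}}}

Derivation:
After op 1 (replace /dj/2/1 80): {"dj":[{"a":43,"jfj":64,"pw":11,"x":74},{"bgr":84,"pd":99,"rt":40},[34,80,32,34,25],{"e":52,"f":10,"yp":96},{"f":17,"fbg":52}],"lzo":{"hrd":{"vyl":73,"xwb":25},"uc":{"ad":92,"frw":51,"jsl":94},"vp":{"ac":94,"ebc":69,"fb":61,"fdx":16}},"tyr":{"a":{"qck":20,"t":36},"b":{"j":20,"nm":93,"q":85},"mj":{"h":54,"p":99,"w":56},"u":{"cd":36,"jy":32}}}
After op 2 (add /dj/3/uto 93): {"dj":[{"a":43,"jfj":64,"pw":11,"x":74},{"bgr":84,"pd":99,"rt":40},[34,80,32,34,25],{"e":52,"f":10,"uto":93,"yp":96},{"f":17,"fbg":52}],"lzo":{"hrd":{"vyl":73,"xwb":25},"uc":{"ad":92,"frw":51,"jsl":94},"vp":{"ac":94,"ebc":69,"fb":61,"fdx":16}},"tyr":{"a":{"qck":20,"t":36},"b":{"j":20,"nm":93,"q":85},"mj":{"h":54,"p":99,"w":56},"u":{"cd":36,"jy":32}}}
After op 3 (add /lzo/hrd/ul 54): {"dj":[{"a":43,"jfj":64,"pw":11,"x":74},{"bgr":84,"pd":99,"rt":40},[34,80,32,34,25],{"e":52,"f":10,"uto":93,"yp":96},{"f":17,"fbg":52}],"lzo":{"hrd":{"ul":54,"vyl":73,"xwb":25},"uc":{"ad":92,"frw":51,"jsl":94},"vp":{"ac":94,"ebc":69,"fb":61,"fdx":16}},"tyr":{"a":{"qck":20,"t":36},"b":{"j":20,"nm":93,"q":85},"mj":{"h":54,"p":99,"w":56},"u":{"cd":36,"jy":32}}}
After op 4 (add /tyr/b/ht 20): {"dj":[{"a":43,"jfj":64,"pw":11,"x":74},{"bgr":84,"pd":99,"rt":40},[34,80,32,34,25],{"e":52,"f":10,"uto":93,"yp":96},{"f":17,"fbg":52}],"lzo":{"hrd":{"ul":54,"vyl":73,"xwb":25},"uc":{"ad":92,"frw":51,"jsl":94},"vp":{"ac":94,"ebc":69,"fb":61,"fdx":16}},"tyr":{"a":{"qck":20,"t":36},"b":{"ht":20,"j":20,"nm":93,"q":85},"mj":{"h":54,"p":99,"w":56},"u":{"cd":36,"jy":32}}}
After op 5 (add /dj/2/2 33): {"dj":[{"a":43,"jfj":64,"pw":11,"x":74},{"bgr":84,"pd":99,"rt":40},[34,80,33,32,34,25],{"e":52,"f":10,"uto":93,"yp":96},{"f":17,"fbg":52}],"lzo":{"hrd":{"ul":54,"vyl":73,"xwb":25},"uc":{"ad":92,"frw":51,"jsl":94},"vp":{"ac":94,"ebc":69,"fb":61,"fdx":16}},"tyr":{"a":{"qck":20,"t":36},"b":{"ht":20,"j":20,"nm":93,"q":85},"mj":{"h":54,"p":99,"w":56},"u":{"cd":36,"jy":32}}}
After op 6 (replace /tyr/mj/w 93): {"dj":[{"a":43,"jfj":64,"pw":11,"x":74},{"bgr":84,"pd":99,"rt":40},[34,80,33,32,34,25],{"e":52,"f":10,"uto":93,"yp":96},{"f":17,"fbg":52}],"lzo":{"hrd":{"ul":54,"vyl":73,"xwb":25},"uc":{"ad":92,"frw":51,"jsl":94},"vp":{"ac":94,"ebc":69,"fb":61,"fdx":16}},"tyr":{"a":{"qck":20,"t":36},"b":{"ht":20,"j":20,"nm":93,"q":85},"mj":{"h":54,"p":99,"w":93},"u":{"cd":36,"jy":32}}}
After op 7 (remove /tyr/u/cd): {"dj":[{"a":43,"jfj":64,"pw":11,"x":74},{"bgr":84,"pd":99,"rt":40},[34,80,33,32,34,25],{"e":52,"f":10,"uto":93,"yp":96},{"f":17,"fbg":52}],"lzo":{"hrd":{"ul":54,"vyl":73,"xwb":25},"uc":{"ad":92,"frw":51,"jsl":94},"vp":{"ac":94,"ebc":69,"fb":61,"fdx":16}},"tyr":{"a":{"qck":20,"t":36},"b":{"ht":20,"j":20,"nm":93,"q":85},"mj":{"h":54,"p":99,"w":93},"u":{"jy":32}}}
After op 8 (replace /lzo/vp/ebc 5): {"dj":[{"a":43,"jfj":64,"pw":11,"x":74},{"bgr":84,"pd":99,"rt":40},[34,80,33,32,34,25],{"e":52,"f":10,"uto":93,"yp":96},{"f":17,"fbg":52}],"lzo":{"hrd":{"ul":54,"vyl":73,"xwb":25},"uc":{"ad":92,"frw":51,"jsl":94},"vp":{"ac":94,"ebc":5,"fb":61,"fdx":16}},"tyr":{"a":{"qck":20,"t":36},"b":{"ht":20,"j":20,"nm":93,"q":85},"mj":{"h":54,"p":99,"w":93},"u":{"jy":32}}}
After op 9 (add /dj/1/pd 67): {"dj":[{"a":43,"jfj":64,"pw":11,"x":74},{"bgr":84,"pd":67,"rt":40},[34,80,33,32,34,25],{"e":52,"f":10,"uto":93,"yp":96},{"f":17,"fbg":52}],"lzo":{"hrd":{"ul":54,"vyl":73,"xwb":25},"uc":{"ad":92,"frw":51,"jsl":94},"vp":{"ac":94,"ebc":5,"fb":61,"fdx":16}},"tyr":{"a":{"qck":20,"t":36},"b":{"ht":20,"j":20,"nm":93,"q":85},"mj":{"h":54,"p":99,"w":93},"u":{"jy":32}}}
After op 10 (replace /lzo/hrd/xwb 89): {"dj":[{"a":43,"jfj":64,"pw":11,"x":74},{"bgr":84,"pd":67,"rt":40},[34,80,33,32,34,25],{"e":52,"f":10,"uto":93,"yp":96},{"f":17,"fbg":52}],"lzo":{"hrd":{"ul":54,"vyl":73,"xwb":89},"uc":{"ad":92,"frw":51,"jsl":94},"vp":{"ac":94,"ebc":5,"fb":61,"fdx":16}},"tyr":{"a":{"qck":20,"t":36},"b":{"ht":20,"j":20,"nm":93,"q":85},"mj":{"h":54,"p":99,"w":93},"u":{"jy":32}}}
After op 11 (add /tyr/r 31): {"dj":[{"a":43,"jfj":64,"pw":11,"x":74},{"bgr":84,"pd":67,"rt":40},[34,80,33,32,34,25],{"e":52,"f":10,"uto":93,"yp":96},{"f":17,"fbg":52}],"lzo":{"hrd":{"ul":54,"vyl":73,"xwb":89},"uc":{"ad":92,"frw":51,"jsl":94},"vp":{"ac":94,"ebc":5,"fb":61,"fdx":16}},"tyr":{"a":{"qck":20,"t":36},"b":{"ht":20,"j":20,"nm":93,"q":85},"mj":{"h":54,"p":99,"w":93},"r":31,"u":{"jy":32}}}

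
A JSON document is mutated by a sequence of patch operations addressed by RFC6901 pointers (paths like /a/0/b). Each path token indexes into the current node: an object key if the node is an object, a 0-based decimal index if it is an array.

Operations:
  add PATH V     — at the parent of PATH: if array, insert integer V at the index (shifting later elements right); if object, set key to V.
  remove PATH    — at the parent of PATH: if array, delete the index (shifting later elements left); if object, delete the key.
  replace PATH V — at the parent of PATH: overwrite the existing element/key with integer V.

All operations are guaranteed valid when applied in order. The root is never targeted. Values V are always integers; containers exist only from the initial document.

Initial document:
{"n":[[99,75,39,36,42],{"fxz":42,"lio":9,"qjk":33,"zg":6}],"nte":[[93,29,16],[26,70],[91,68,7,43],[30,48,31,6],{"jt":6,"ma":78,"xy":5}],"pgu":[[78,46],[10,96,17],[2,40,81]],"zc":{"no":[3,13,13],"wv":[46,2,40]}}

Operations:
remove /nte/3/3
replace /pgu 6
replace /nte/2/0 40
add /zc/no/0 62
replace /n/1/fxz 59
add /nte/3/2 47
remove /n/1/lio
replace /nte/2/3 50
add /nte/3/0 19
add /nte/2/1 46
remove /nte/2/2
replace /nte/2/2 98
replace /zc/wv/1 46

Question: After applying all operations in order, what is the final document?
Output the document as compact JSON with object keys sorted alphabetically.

Answer: {"n":[[99,75,39,36,42],{"fxz":59,"qjk":33,"zg":6}],"nte":[[93,29,16],[26,70],[40,46,98,50],[19,30,48,47,31],{"jt":6,"ma":78,"xy":5}],"pgu":6,"zc":{"no":[62,3,13,13],"wv":[46,46,40]}}

Derivation:
After op 1 (remove /nte/3/3): {"n":[[99,75,39,36,42],{"fxz":42,"lio":9,"qjk":33,"zg":6}],"nte":[[93,29,16],[26,70],[91,68,7,43],[30,48,31],{"jt":6,"ma":78,"xy":5}],"pgu":[[78,46],[10,96,17],[2,40,81]],"zc":{"no":[3,13,13],"wv":[46,2,40]}}
After op 2 (replace /pgu 6): {"n":[[99,75,39,36,42],{"fxz":42,"lio":9,"qjk":33,"zg":6}],"nte":[[93,29,16],[26,70],[91,68,7,43],[30,48,31],{"jt":6,"ma":78,"xy":5}],"pgu":6,"zc":{"no":[3,13,13],"wv":[46,2,40]}}
After op 3 (replace /nte/2/0 40): {"n":[[99,75,39,36,42],{"fxz":42,"lio":9,"qjk":33,"zg":6}],"nte":[[93,29,16],[26,70],[40,68,7,43],[30,48,31],{"jt":6,"ma":78,"xy":5}],"pgu":6,"zc":{"no":[3,13,13],"wv":[46,2,40]}}
After op 4 (add /zc/no/0 62): {"n":[[99,75,39,36,42],{"fxz":42,"lio":9,"qjk":33,"zg":6}],"nte":[[93,29,16],[26,70],[40,68,7,43],[30,48,31],{"jt":6,"ma":78,"xy":5}],"pgu":6,"zc":{"no":[62,3,13,13],"wv":[46,2,40]}}
After op 5 (replace /n/1/fxz 59): {"n":[[99,75,39,36,42],{"fxz":59,"lio":9,"qjk":33,"zg":6}],"nte":[[93,29,16],[26,70],[40,68,7,43],[30,48,31],{"jt":6,"ma":78,"xy":5}],"pgu":6,"zc":{"no":[62,3,13,13],"wv":[46,2,40]}}
After op 6 (add /nte/3/2 47): {"n":[[99,75,39,36,42],{"fxz":59,"lio":9,"qjk":33,"zg":6}],"nte":[[93,29,16],[26,70],[40,68,7,43],[30,48,47,31],{"jt":6,"ma":78,"xy":5}],"pgu":6,"zc":{"no":[62,3,13,13],"wv":[46,2,40]}}
After op 7 (remove /n/1/lio): {"n":[[99,75,39,36,42],{"fxz":59,"qjk":33,"zg":6}],"nte":[[93,29,16],[26,70],[40,68,7,43],[30,48,47,31],{"jt":6,"ma":78,"xy":5}],"pgu":6,"zc":{"no":[62,3,13,13],"wv":[46,2,40]}}
After op 8 (replace /nte/2/3 50): {"n":[[99,75,39,36,42],{"fxz":59,"qjk":33,"zg":6}],"nte":[[93,29,16],[26,70],[40,68,7,50],[30,48,47,31],{"jt":6,"ma":78,"xy":5}],"pgu":6,"zc":{"no":[62,3,13,13],"wv":[46,2,40]}}
After op 9 (add /nte/3/0 19): {"n":[[99,75,39,36,42],{"fxz":59,"qjk":33,"zg":6}],"nte":[[93,29,16],[26,70],[40,68,7,50],[19,30,48,47,31],{"jt":6,"ma":78,"xy":5}],"pgu":6,"zc":{"no":[62,3,13,13],"wv":[46,2,40]}}
After op 10 (add /nte/2/1 46): {"n":[[99,75,39,36,42],{"fxz":59,"qjk":33,"zg":6}],"nte":[[93,29,16],[26,70],[40,46,68,7,50],[19,30,48,47,31],{"jt":6,"ma":78,"xy":5}],"pgu":6,"zc":{"no":[62,3,13,13],"wv":[46,2,40]}}
After op 11 (remove /nte/2/2): {"n":[[99,75,39,36,42],{"fxz":59,"qjk":33,"zg":6}],"nte":[[93,29,16],[26,70],[40,46,7,50],[19,30,48,47,31],{"jt":6,"ma":78,"xy":5}],"pgu":6,"zc":{"no":[62,3,13,13],"wv":[46,2,40]}}
After op 12 (replace /nte/2/2 98): {"n":[[99,75,39,36,42],{"fxz":59,"qjk":33,"zg":6}],"nte":[[93,29,16],[26,70],[40,46,98,50],[19,30,48,47,31],{"jt":6,"ma":78,"xy":5}],"pgu":6,"zc":{"no":[62,3,13,13],"wv":[46,2,40]}}
After op 13 (replace /zc/wv/1 46): {"n":[[99,75,39,36,42],{"fxz":59,"qjk":33,"zg":6}],"nte":[[93,29,16],[26,70],[40,46,98,50],[19,30,48,47,31],{"jt":6,"ma":78,"xy":5}],"pgu":6,"zc":{"no":[62,3,13,13],"wv":[46,46,40]}}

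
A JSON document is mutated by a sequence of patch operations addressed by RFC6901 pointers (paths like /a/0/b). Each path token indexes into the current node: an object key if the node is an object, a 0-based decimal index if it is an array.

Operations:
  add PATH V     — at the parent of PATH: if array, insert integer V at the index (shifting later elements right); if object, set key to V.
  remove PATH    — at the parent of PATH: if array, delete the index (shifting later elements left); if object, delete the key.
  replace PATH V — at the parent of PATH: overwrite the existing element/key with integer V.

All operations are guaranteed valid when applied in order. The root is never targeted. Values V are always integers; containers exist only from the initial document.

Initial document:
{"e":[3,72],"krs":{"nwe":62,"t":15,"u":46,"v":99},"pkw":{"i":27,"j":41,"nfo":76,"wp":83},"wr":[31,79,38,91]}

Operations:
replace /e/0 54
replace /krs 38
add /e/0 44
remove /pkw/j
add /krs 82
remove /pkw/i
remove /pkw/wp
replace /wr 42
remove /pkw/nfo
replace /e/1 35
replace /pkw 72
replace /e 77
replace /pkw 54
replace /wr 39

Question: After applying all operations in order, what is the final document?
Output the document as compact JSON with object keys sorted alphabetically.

Answer: {"e":77,"krs":82,"pkw":54,"wr":39}

Derivation:
After op 1 (replace /e/0 54): {"e":[54,72],"krs":{"nwe":62,"t":15,"u":46,"v":99},"pkw":{"i":27,"j":41,"nfo":76,"wp":83},"wr":[31,79,38,91]}
After op 2 (replace /krs 38): {"e":[54,72],"krs":38,"pkw":{"i":27,"j":41,"nfo":76,"wp":83},"wr":[31,79,38,91]}
After op 3 (add /e/0 44): {"e":[44,54,72],"krs":38,"pkw":{"i":27,"j":41,"nfo":76,"wp":83},"wr":[31,79,38,91]}
After op 4 (remove /pkw/j): {"e":[44,54,72],"krs":38,"pkw":{"i":27,"nfo":76,"wp":83},"wr":[31,79,38,91]}
After op 5 (add /krs 82): {"e":[44,54,72],"krs":82,"pkw":{"i":27,"nfo":76,"wp":83},"wr":[31,79,38,91]}
After op 6 (remove /pkw/i): {"e":[44,54,72],"krs":82,"pkw":{"nfo":76,"wp":83},"wr":[31,79,38,91]}
After op 7 (remove /pkw/wp): {"e":[44,54,72],"krs":82,"pkw":{"nfo":76},"wr":[31,79,38,91]}
After op 8 (replace /wr 42): {"e":[44,54,72],"krs":82,"pkw":{"nfo":76},"wr":42}
After op 9 (remove /pkw/nfo): {"e":[44,54,72],"krs":82,"pkw":{},"wr":42}
After op 10 (replace /e/1 35): {"e":[44,35,72],"krs":82,"pkw":{},"wr":42}
After op 11 (replace /pkw 72): {"e":[44,35,72],"krs":82,"pkw":72,"wr":42}
After op 12 (replace /e 77): {"e":77,"krs":82,"pkw":72,"wr":42}
After op 13 (replace /pkw 54): {"e":77,"krs":82,"pkw":54,"wr":42}
After op 14 (replace /wr 39): {"e":77,"krs":82,"pkw":54,"wr":39}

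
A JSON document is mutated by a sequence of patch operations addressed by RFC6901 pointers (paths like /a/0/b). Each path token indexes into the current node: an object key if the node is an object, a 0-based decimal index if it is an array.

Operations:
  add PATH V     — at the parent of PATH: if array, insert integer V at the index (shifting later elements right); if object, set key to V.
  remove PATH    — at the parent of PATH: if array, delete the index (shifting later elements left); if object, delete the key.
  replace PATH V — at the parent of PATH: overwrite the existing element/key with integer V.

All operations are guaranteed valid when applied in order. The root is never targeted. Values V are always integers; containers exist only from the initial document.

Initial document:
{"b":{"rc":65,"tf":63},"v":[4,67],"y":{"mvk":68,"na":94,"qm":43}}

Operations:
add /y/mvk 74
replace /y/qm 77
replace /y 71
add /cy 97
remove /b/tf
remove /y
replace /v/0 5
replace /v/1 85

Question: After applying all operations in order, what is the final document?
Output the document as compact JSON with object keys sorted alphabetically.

After op 1 (add /y/mvk 74): {"b":{"rc":65,"tf":63},"v":[4,67],"y":{"mvk":74,"na":94,"qm":43}}
After op 2 (replace /y/qm 77): {"b":{"rc":65,"tf":63},"v":[4,67],"y":{"mvk":74,"na":94,"qm":77}}
After op 3 (replace /y 71): {"b":{"rc":65,"tf":63},"v":[4,67],"y":71}
After op 4 (add /cy 97): {"b":{"rc":65,"tf":63},"cy":97,"v":[4,67],"y":71}
After op 5 (remove /b/tf): {"b":{"rc":65},"cy":97,"v":[4,67],"y":71}
After op 6 (remove /y): {"b":{"rc":65},"cy":97,"v":[4,67]}
After op 7 (replace /v/0 5): {"b":{"rc":65},"cy":97,"v":[5,67]}
After op 8 (replace /v/1 85): {"b":{"rc":65},"cy":97,"v":[5,85]}

Answer: {"b":{"rc":65},"cy":97,"v":[5,85]}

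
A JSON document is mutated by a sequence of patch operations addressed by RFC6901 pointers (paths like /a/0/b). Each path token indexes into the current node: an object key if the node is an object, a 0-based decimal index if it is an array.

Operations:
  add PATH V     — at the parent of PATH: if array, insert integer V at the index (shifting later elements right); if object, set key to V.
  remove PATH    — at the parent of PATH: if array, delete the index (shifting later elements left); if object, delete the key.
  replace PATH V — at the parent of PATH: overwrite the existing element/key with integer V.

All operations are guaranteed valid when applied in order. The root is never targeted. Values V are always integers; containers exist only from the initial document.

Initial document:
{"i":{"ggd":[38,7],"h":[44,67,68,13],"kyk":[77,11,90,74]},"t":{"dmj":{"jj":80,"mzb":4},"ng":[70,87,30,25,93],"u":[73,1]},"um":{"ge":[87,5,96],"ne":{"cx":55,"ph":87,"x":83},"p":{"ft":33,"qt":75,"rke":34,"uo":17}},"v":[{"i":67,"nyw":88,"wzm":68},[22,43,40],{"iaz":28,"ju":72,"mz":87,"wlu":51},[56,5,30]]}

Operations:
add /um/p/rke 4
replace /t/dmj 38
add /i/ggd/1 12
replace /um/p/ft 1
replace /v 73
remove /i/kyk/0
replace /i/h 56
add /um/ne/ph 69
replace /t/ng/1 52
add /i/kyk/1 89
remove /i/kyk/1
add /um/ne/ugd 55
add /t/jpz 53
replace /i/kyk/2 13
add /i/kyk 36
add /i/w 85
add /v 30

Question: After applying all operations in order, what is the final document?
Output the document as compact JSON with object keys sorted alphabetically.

Answer: {"i":{"ggd":[38,12,7],"h":56,"kyk":36,"w":85},"t":{"dmj":38,"jpz":53,"ng":[70,52,30,25,93],"u":[73,1]},"um":{"ge":[87,5,96],"ne":{"cx":55,"ph":69,"ugd":55,"x":83},"p":{"ft":1,"qt":75,"rke":4,"uo":17}},"v":30}

Derivation:
After op 1 (add /um/p/rke 4): {"i":{"ggd":[38,7],"h":[44,67,68,13],"kyk":[77,11,90,74]},"t":{"dmj":{"jj":80,"mzb":4},"ng":[70,87,30,25,93],"u":[73,1]},"um":{"ge":[87,5,96],"ne":{"cx":55,"ph":87,"x":83},"p":{"ft":33,"qt":75,"rke":4,"uo":17}},"v":[{"i":67,"nyw":88,"wzm":68},[22,43,40],{"iaz":28,"ju":72,"mz":87,"wlu":51},[56,5,30]]}
After op 2 (replace /t/dmj 38): {"i":{"ggd":[38,7],"h":[44,67,68,13],"kyk":[77,11,90,74]},"t":{"dmj":38,"ng":[70,87,30,25,93],"u":[73,1]},"um":{"ge":[87,5,96],"ne":{"cx":55,"ph":87,"x":83},"p":{"ft":33,"qt":75,"rke":4,"uo":17}},"v":[{"i":67,"nyw":88,"wzm":68},[22,43,40],{"iaz":28,"ju":72,"mz":87,"wlu":51},[56,5,30]]}
After op 3 (add /i/ggd/1 12): {"i":{"ggd":[38,12,7],"h":[44,67,68,13],"kyk":[77,11,90,74]},"t":{"dmj":38,"ng":[70,87,30,25,93],"u":[73,1]},"um":{"ge":[87,5,96],"ne":{"cx":55,"ph":87,"x":83},"p":{"ft":33,"qt":75,"rke":4,"uo":17}},"v":[{"i":67,"nyw":88,"wzm":68},[22,43,40],{"iaz":28,"ju":72,"mz":87,"wlu":51},[56,5,30]]}
After op 4 (replace /um/p/ft 1): {"i":{"ggd":[38,12,7],"h":[44,67,68,13],"kyk":[77,11,90,74]},"t":{"dmj":38,"ng":[70,87,30,25,93],"u":[73,1]},"um":{"ge":[87,5,96],"ne":{"cx":55,"ph":87,"x":83},"p":{"ft":1,"qt":75,"rke":4,"uo":17}},"v":[{"i":67,"nyw":88,"wzm":68},[22,43,40],{"iaz":28,"ju":72,"mz":87,"wlu":51},[56,5,30]]}
After op 5 (replace /v 73): {"i":{"ggd":[38,12,7],"h":[44,67,68,13],"kyk":[77,11,90,74]},"t":{"dmj":38,"ng":[70,87,30,25,93],"u":[73,1]},"um":{"ge":[87,5,96],"ne":{"cx":55,"ph":87,"x":83},"p":{"ft":1,"qt":75,"rke":4,"uo":17}},"v":73}
After op 6 (remove /i/kyk/0): {"i":{"ggd":[38,12,7],"h":[44,67,68,13],"kyk":[11,90,74]},"t":{"dmj":38,"ng":[70,87,30,25,93],"u":[73,1]},"um":{"ge":[87,5,96],"ne":{"cx":55,"ph":87,"x":83},"p":{"ft":1,"qt":75,"rke":4,"uo":17}},"v":73}
After op 7 (replace /i/h 56): {"i":{"ggd":[38,12,7],"h":56,"kyk":[11,90,74]},"t":{"dmj":38,"ng":[70,87,30,25,93],"u":[73,1]},"um":{"ge":[87,5,96],"ne":{"cx":55,"ph":87,"x":83},"p":{"ft":1,"qt":75,"rke":4,"uo":17}},"v":73}
After op 8 (add /um/ne/ph 69): {"i":{"ggd":[38,12,7],"h":56,"kyk":[11,90,74]},"t":{"dmj":38,"ng":[70,87,30,25,93],"u":[73,1]},"um":{"ge":[87,5,96],"ne":{"cx":55,"ph":69,"x":83},"p":{"ft":1,"qt":75,"rke":4,"uo":17}},"v":73}
After op 9 (replace /t/ng/1 52): {"i":{"ggd":[38,12,7],"h":56,"kyk":[11,90,74]},"t":{"dmj":38,"ng":[70,52,30,25,93],"u":[73,1]},"um":{"ge":[87,5,96],"ne":{"cx":55,"ph":69,"x":83},"p":{"ft":1,"qt":75,"rke":4,"uo":17}},"v":73}
After op 10 (add /i/kyk/1 89): {"i":{"ggd":[38,12,7],"h":56,"kyk":[11,89,90,74]},"t":{"dmj":38,"ng":[70,52,30,25,93],"u":[73,1]},"um":{"ge":[87,5,96],"ne":{"cx":55,"ph":69,"x":83},"p":{"ft":1,"qt":75,"rke":4,"uo":17}},"v":73}
After op 11 (remove /i/kyk/1): {"i":{"ggd":[38,12,7],"h":56,"kyk":[11,90,74]},"t":{"dmj":38,"ng":[70,52,30,25,93],"u":[73,1]},"um":{"ge":[87,5,96],"ne":{"cx":55,"ph":69,"x":83},"p":{"ft":1,"qt":75,"rke":4,"uo":17}},"v":73}
After op 12 (add /um/ne/ugd 55): {"i":{"ggd":[38,12,7],"h":56,"kyk":[11,90,74]},"t":{"dmj":38,"ng":[70,52,30,25,93],"u":[73,1]},"um":{"ge":[87,5,96],"ne":{"cx":55,"ph":69,"ugd":55,"x":83},"p":{"ft":1,"qt":75,"rke":4,"uo":17}},"v":73}
After op 13 (add /t/jpz 53): {"i":{"ggd":[38,12,7],"h":56,"kyk":[11,90,74]},"t":{"dmj":38,"jpz":53,"ng":[70,52,30,25,93],"u":[73,1]},"um":{"ge":[87,5,96],"ne":{"cx":55,"ph":69,"ugd":55,"x":83},"p":{"ft":1,"qt":75,"rke":4,"uo":17}},"v":73}
After op 14 (replace /i/kyk/2 13): {"i":{"ggd":[38,12,7],"h":56,"kyk":[11,90,13]},"t":{"dmj":38,"jpz":53,"ng":[70,52,30,25,93],"u":[73,1]},"um":{"ge":[87,5,96],"ne":{"cx":55,"ph":69,"ugd":55,"x":83},"p":{"ft":1,"qt":75,"rke":4,"uo":17}},"v":73}
After op 15 (add /i/kyk 36): {"i":{"ggd":[38,12,7],"h":56,"kyk":36},"t":{"dmj":38,"jpz":53,"ng":[70,52,30,25,93],"u":[73,1]},"um":{"ge":[87,5,96],"ne":{"cx":55,"ph":69,"ugd":55,"x":83},"p":{"ft":1,"qt":75,"rke":4,"uo":17}},"v":73}
After op 16 (add /i/w 85): {"i":{"ggd":[38,12,7],"h":56,"kyk":36,"w":85},"t":{"dmj":38,"jpz":53,"ng":[70,52,30,25,93],"u":[73,1]},"um":{"ge":[87,5,96],"ne":{"cx":55,"ph":69,"ugd":55,"x":83},"p":{"ft":1,"qt":75,"rke":4,"uo":17}},"v":73}
After op 17 (add /v 30): {"i":{"ggd":[38,12,7],"h":56,"kyk":36,"w":85},"t":{"dmj":38,"jpz":53,"ng":[70,52,30,25,93],"u":[73,1]},"um":{"ge":[87,5,96],"ne":{"cx":55,"ph":69,"ugd":55,"x":83},"p":{"ft":1,"qt":75,"rke":4,"uo":17}},"v":30}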